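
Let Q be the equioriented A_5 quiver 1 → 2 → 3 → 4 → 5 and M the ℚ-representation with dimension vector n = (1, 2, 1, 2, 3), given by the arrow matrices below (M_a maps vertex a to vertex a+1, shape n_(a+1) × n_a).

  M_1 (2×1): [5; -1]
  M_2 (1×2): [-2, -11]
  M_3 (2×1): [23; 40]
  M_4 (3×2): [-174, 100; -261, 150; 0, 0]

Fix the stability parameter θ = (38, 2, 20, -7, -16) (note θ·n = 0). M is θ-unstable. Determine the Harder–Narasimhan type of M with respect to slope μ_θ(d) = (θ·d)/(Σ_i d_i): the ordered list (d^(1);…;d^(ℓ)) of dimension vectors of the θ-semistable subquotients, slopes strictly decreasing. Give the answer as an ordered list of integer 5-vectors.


Interval decomposition of M: I[1,5], I[2,2], I[4,4], I[5,5]^2.
HN type (ℓ=4): μ^(1)=37/5; μ^(2)=2; μ^(3)=-7; μ^(4)=-16

((1, 1, 1, 1, 1); (0, 1, 0, 0, 0); (0, 0, 0, 1, 0); (0, 0, 0, 0, 2))


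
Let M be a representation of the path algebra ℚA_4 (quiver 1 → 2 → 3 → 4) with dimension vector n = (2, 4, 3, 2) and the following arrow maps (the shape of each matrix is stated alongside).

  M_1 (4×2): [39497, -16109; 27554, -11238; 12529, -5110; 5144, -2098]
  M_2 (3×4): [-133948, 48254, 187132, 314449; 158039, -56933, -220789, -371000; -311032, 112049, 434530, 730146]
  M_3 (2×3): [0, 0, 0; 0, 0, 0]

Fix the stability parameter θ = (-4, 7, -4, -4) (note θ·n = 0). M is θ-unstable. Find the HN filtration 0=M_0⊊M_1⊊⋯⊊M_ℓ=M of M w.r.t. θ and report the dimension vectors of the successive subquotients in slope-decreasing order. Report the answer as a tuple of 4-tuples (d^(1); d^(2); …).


Via rank(M_{q-1}∘⋯∘M_p): M ≅ I[1,3]^2, I[2,2], I[2,3], I[4,4]^2.
μ_θ-semistable layers: μ^(1)=7; μ^(2)=3/2; μ^(3)=-4

((0, 1, 0, 0); (0, 3, 3, 0); (2, 0, 0, 2))


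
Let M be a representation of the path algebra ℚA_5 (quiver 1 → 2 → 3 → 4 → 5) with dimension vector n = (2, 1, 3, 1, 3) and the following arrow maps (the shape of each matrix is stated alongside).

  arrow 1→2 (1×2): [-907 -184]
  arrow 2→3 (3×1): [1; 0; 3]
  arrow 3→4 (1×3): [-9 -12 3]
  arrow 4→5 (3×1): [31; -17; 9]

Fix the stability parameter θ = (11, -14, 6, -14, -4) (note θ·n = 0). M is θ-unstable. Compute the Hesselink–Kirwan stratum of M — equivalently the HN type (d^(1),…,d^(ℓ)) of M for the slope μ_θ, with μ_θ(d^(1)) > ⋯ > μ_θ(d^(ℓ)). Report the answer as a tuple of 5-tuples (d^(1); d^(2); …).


Interval decomposition of M: I[1,1], I[1,3], I[3,3], I[3,5], I[5,5]^2.
HN type (ℓ=4): μ^(1)=11; μ^(2)=6; μ^(3)=-3/2; μ^(4)=-4

((1, 0, 0, 0, 0); (0, 0, 2, 0, 0); (1, 1, 0, 0, 0); (0, 0, 1, 1, 3))


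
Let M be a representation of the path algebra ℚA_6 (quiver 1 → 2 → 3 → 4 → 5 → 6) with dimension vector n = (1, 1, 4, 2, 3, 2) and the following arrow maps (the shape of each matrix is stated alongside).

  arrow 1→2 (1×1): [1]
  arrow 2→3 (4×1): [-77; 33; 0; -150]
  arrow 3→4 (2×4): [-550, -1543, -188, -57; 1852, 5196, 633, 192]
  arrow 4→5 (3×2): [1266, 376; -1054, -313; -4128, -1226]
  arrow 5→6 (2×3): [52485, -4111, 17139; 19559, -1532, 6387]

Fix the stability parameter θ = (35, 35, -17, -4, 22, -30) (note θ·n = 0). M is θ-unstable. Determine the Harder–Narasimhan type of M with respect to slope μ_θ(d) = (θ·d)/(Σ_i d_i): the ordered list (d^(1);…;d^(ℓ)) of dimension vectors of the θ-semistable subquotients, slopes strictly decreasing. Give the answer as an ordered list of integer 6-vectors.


Via rank(M_{q-1}∘⋯∘M_p): M ≅ I[1,6], I[3,3]^2, I[3,6], I[5,5].
μ_θ-semistable layers: μ^(1)=22; μ^(2)=41/6; μ^(3)=-4; μ^(4)=-17

((0, 0, 0, 0, 1, 0); (1, 1, 1, 1, 1, 1); (0, 0, 0, 1, 1, 1); (0, 0, 3, 0, 0, 0))


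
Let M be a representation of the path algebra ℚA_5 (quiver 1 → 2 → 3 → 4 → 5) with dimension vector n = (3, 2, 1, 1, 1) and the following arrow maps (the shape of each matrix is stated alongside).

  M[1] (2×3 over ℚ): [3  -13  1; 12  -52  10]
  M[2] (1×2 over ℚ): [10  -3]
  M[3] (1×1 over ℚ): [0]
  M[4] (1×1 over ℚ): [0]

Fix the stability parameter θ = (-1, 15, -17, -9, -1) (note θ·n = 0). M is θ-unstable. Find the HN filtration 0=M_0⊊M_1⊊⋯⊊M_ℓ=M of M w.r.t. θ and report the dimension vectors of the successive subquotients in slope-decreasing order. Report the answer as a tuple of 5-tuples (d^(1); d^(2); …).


Barcode: M ≅ I[1,1], I[1,2], I[1,3], I[4,4], I[5,5]. HN layers by μ_θ (3 steps, strictly decreasing):
  μ^(1)=15; μ^(2)=-1; μ^(3)=-9

((0, 1, 0, 0, 0); (3, 1, 1, 0, 1); (0, 0, 0, 1, 0))


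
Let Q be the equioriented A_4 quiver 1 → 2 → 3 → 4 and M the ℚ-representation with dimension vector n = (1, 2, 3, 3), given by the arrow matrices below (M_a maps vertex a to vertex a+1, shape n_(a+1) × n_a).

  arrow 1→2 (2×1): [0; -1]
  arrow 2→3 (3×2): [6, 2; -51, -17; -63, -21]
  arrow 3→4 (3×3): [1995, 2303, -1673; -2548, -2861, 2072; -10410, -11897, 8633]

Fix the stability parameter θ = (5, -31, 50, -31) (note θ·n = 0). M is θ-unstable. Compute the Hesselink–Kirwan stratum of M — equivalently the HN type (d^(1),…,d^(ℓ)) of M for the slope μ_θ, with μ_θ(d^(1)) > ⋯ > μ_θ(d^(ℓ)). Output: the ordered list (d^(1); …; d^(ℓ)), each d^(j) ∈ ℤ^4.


Interval decomposition of M: I[1,4], I[2,2], I[3,4]^2.
HN type (ℓ=3): μ^(1)=19/2; μ^(2)=-13; μ^(3)=-31

((0, 0, 3, 3); (1, 1, 0, 0); (0, 1, 0, 0))


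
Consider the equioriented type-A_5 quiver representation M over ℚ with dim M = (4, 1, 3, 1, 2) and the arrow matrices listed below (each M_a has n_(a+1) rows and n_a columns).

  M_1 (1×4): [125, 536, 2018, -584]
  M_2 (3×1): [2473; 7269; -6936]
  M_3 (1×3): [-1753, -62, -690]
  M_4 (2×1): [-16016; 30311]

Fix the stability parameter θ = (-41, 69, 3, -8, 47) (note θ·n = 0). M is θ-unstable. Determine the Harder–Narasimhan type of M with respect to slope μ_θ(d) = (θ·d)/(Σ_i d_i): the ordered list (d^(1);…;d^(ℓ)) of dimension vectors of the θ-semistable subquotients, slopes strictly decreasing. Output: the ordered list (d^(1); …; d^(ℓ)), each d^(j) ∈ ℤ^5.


Interval decomposition of M: I[1,1]^3, I[1,5], I[3,3]^2, I[5,5].
HN type (ℓ=4): μ^(1)=47; μ^(2)=64/3; μ^(3)=3; μ^(4)=-41

((0, 0, 0, 0, 2); (0, 1, 1, 1, 0); (0, 0, 2, 0, 0); (4, 0, 0, 0, 0))


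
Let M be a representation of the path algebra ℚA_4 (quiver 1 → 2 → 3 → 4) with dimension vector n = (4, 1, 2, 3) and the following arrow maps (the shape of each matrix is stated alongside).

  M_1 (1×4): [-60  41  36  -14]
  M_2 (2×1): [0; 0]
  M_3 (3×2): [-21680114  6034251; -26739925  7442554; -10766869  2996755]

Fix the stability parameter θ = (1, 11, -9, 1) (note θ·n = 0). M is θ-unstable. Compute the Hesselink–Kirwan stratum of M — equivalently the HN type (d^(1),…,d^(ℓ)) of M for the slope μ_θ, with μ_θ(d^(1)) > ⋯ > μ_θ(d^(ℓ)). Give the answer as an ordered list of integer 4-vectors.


Via rank(M_{q-1}∘⋯∘M_p): M ≅ I[1,1]^3, I[1,2], I[3,4]^2, I[4,4].
μ_θ-semistable layers: μ^(1)=11; μ^(2)=1; μ^(3)=-9

((0, 1, 0, 0); (4, 0, 0, 3); (0, 0, 2, 0))


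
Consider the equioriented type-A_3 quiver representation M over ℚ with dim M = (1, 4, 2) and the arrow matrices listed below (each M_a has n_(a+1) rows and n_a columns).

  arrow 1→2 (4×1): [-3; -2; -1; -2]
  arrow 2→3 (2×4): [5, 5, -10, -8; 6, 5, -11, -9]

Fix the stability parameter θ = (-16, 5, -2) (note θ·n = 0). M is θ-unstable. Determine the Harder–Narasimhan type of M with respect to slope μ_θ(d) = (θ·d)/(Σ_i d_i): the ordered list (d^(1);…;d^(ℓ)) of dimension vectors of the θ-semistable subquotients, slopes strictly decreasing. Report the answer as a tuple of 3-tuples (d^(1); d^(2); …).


Via rank(M_{q-1}∘⋯∘M_p): M ≅ I[1,3], I[2,2]^2, I[2,3].
μ_θ-semistable layers: μ^(1)=5; μ^(2)=3/2; μ^(3)=-16

((0, 2, 0); (0, 2, 2); (1, 0, 0))


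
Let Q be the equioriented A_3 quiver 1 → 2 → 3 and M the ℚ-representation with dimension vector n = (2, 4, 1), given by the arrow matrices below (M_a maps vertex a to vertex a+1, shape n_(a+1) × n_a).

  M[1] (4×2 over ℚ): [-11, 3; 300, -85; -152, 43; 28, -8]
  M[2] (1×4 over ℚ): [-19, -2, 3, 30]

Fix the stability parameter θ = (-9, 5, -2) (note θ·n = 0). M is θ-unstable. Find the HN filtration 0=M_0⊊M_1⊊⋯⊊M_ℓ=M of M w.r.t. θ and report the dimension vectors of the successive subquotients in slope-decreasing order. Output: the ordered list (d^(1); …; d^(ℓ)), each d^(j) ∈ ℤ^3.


Via rank(M_{q-1}∘⋯∘M_p): M ≅ I[1,2], I[1,3], I[2,2]^2.
μ_θ-semistable layers: μ^(1)=5; μ^(2)=3/2; μ^(3)=-9

((0, 3, 0); (0, 1, 1); (2, 0, 0))


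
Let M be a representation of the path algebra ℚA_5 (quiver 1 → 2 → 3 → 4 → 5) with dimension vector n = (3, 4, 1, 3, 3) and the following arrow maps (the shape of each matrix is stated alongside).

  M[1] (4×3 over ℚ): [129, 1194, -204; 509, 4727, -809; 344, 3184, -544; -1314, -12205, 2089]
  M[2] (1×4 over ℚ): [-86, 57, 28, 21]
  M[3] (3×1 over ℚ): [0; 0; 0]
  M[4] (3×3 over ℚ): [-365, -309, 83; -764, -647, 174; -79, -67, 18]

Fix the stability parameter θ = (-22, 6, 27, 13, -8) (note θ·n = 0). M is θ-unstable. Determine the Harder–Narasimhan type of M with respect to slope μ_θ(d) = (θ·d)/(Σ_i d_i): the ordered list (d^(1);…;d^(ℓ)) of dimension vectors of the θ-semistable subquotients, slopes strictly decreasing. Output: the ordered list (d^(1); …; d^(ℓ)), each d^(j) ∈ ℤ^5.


Interval decomposition of M: I[1,1], I[1,2], I[1,3], I[2,2]^2, I[4,5]^3.
HN type (ℓ=4): μ^(1)=27; μ^(2)=6; μ^(3)=5/2; μ^(4)=-22

((0, 0, 1, 0, 0); (0, 4, 0, 0, 0); (0, 0, 0, 3, 3); (3, 0, 0, 0, 0))


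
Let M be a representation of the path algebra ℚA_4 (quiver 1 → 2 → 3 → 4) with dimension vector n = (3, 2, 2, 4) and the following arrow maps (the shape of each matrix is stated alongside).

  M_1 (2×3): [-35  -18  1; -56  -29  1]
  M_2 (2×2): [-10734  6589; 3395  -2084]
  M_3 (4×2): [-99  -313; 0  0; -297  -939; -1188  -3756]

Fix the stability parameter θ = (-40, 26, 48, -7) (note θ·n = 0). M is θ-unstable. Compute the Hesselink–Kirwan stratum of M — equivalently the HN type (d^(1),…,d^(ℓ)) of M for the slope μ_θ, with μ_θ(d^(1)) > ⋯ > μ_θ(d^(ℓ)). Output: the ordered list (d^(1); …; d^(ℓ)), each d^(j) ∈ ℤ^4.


Interval decomposition of M: I[1,1], I[1,3], I[1,4], I[4,4]^3.
HN type (ℓ=5): μ^(1)=48; μ^(2)=26; μ^(3)=67/3; μ^(4)=-7; μ^(5)=-40

((0, 0, 1, 0); (0, 1, 0, 0); (0, 1, 1, 1); (0, 0, 0, 3); (3, 0, 0, 0))


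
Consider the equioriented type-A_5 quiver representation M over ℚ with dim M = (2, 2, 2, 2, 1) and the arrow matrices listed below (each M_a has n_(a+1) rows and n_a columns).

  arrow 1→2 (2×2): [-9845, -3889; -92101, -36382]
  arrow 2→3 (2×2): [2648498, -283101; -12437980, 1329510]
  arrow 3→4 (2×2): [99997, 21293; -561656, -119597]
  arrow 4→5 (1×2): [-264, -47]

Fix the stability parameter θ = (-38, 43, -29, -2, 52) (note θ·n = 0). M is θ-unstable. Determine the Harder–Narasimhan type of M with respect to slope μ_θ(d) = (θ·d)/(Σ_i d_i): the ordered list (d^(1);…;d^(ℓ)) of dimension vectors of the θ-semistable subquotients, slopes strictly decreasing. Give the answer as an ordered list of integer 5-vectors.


Interval decomposition of M: I[1,2], I[1,5], I[3,4].
HN type (ℓ=6): μ^(1)=52; μ^(2)=43; μ^(3)=4; μ^(4)=-2; μ^(5)=-29; μ^(6)=-38

((0, 0, 0, 0, 1); (0, 1, 0, 0, 0); (0, 1, 1, 1, 0); (0, 0, 0, 1, 0); (0, 0, 1, 0, 0); (2, 0, 0, 0, 0))


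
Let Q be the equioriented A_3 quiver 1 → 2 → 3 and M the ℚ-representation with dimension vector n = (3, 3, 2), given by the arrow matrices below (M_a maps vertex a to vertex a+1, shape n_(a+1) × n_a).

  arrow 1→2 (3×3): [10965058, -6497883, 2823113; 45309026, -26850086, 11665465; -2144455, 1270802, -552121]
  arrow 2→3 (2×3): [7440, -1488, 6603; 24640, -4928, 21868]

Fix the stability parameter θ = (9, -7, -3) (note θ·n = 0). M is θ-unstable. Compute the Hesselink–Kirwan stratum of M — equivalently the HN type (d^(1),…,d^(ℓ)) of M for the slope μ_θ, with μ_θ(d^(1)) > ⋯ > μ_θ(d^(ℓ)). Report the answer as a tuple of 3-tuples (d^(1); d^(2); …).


Via rank(M_{q-1}∘⋯∘M_p): M ≅ I[1,2]^2, I[1,3], I[3,3].
μ_θ-semistable layers: μ^(1)=1; μ^(2)=-1/3; μ^(3)=-3

((2, 2, 0); (1, 1, 1); (0, 0, 1))


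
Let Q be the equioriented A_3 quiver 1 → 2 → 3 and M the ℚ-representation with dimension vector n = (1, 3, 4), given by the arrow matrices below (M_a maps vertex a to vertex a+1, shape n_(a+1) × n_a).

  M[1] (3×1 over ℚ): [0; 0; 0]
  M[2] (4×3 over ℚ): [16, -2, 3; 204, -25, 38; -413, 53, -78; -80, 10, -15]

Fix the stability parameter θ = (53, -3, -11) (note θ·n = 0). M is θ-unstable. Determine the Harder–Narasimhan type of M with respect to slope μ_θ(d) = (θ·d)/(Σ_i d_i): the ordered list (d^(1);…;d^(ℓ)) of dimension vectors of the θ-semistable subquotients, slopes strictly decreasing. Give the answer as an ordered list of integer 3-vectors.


Interval decomposition of M: I[1,1], I[2,3]^3, I[3,3].
HN type (ℓ=3): μ^(1)=53; μ^(2)=-7; μ^(3)=-11

((1, 0, 0); (0, 3, 3); (0, 0, 1))


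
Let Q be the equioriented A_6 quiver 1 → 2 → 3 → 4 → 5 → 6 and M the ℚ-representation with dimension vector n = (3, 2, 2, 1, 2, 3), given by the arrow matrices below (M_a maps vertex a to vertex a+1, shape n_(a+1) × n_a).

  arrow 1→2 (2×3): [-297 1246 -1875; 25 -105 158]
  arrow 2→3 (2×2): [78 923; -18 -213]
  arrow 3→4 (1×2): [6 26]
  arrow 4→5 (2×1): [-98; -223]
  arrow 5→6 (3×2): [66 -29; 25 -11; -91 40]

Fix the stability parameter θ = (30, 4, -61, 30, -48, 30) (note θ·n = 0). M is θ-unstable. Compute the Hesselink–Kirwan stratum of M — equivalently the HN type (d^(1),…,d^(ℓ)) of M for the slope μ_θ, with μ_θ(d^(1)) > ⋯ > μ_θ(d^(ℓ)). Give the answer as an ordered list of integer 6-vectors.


Interval decomposition of M: I[1,1], I[1,2], I[1,3], I[3,6], I[5,6], I[6,6].
HN type (ℓ=5): μ^(1)=30; μ^(2)=17; μ^(3)=-9; μ^(4)=-48; μ^(5)=-61

((1, 0, 0, 0, 0, 3); (1, 1, 0, 0, 0, 0); (1, 1, 1, 1, 1, 0); (0, 0, 0, 0, 1, 0); (0, 0, 1, 0, 0, 0))


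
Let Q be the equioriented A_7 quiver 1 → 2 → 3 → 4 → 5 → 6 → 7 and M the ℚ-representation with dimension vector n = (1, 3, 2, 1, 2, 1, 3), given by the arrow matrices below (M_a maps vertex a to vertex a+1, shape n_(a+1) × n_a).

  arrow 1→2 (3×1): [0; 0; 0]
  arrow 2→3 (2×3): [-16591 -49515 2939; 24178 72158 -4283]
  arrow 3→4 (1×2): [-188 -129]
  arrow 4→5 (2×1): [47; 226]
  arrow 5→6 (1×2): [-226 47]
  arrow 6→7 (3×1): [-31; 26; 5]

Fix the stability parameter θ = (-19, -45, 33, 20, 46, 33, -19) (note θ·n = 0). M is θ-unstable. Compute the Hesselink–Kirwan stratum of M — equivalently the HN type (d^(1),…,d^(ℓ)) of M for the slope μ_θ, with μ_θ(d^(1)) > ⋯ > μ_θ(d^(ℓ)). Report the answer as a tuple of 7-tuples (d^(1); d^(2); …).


Barcode: M ≅ I[1,1], I[2,2], I[2,3], I[2,5], I[5,7], I[7,7]^2. HN layers by μ_θ (6 steps, strictly decreasing):
  μ^(1)=46; μ^(2)=33; μ^(3)=53/2; μ^(4)=20; μ^(5)=-19; μ^(6)=-45

((0, 0, 0, 0, 1, 0, 0); (0, 0, 1, 0, 0, 0, 0); (0, 0, 1, 1, 0, 0, 0); (0, 0, 0, 0, 1, 1, 1); (1, 0, 0, 0, 0, 0, 2); (0, 3, 0, 0, 0, 0, 0))


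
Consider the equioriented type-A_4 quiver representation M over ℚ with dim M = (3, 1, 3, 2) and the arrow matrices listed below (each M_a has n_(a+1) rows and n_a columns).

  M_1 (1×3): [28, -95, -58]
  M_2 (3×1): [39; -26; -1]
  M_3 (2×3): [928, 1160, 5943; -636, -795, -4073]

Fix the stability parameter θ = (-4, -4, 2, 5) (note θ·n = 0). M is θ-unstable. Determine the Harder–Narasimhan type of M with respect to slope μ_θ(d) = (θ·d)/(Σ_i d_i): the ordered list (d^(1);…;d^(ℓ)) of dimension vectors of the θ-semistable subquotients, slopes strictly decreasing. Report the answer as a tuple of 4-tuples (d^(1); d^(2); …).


Interval decomposition of M: I[1,1]^2, I[1,4], I[3,3], I[3,4].
HN type (ℓ=3): μ^(1)=5; μ^(2)=2; μ^(3)=-4

((0, 0, 0, 2); (0, 0, 3, 0); (3, 1, 0, 0))


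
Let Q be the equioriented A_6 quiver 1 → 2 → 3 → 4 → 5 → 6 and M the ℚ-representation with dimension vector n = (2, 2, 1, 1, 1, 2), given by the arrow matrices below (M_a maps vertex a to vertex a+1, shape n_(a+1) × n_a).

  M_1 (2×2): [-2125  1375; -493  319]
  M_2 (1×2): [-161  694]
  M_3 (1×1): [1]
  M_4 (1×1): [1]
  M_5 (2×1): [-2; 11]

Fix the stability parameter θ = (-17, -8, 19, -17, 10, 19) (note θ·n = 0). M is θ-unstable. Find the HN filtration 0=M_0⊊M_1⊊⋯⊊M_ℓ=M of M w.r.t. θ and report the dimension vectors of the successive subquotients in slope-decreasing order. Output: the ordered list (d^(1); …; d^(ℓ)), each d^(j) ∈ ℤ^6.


Interval decomposition of M: I[1,1], I[1,6], I[2,2], I[6,6].
HN type (ℓ=5): μ^(1)=19; μ^(2)=10; μ^(3)=1; μ^(4)=-8; μ^(5)=-17

((0, 0, 0, 0, 0, 2); (0, 0, 0, 0, 1, 0); (0, 0, 1, 1, 0, 0); (0, 2, 0, 0, 0, 0); (2, 0, 0, 0, 0, 0))


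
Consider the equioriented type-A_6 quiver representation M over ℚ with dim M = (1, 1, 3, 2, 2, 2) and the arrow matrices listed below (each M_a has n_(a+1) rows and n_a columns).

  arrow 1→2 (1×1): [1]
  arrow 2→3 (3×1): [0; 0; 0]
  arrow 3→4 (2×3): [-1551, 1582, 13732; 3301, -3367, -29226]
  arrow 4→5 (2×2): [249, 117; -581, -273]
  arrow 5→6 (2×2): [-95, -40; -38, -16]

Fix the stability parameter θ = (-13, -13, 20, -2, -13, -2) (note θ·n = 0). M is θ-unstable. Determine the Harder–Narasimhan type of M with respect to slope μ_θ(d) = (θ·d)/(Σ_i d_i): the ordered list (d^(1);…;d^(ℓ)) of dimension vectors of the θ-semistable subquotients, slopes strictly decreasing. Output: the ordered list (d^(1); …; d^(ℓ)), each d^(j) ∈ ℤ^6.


Via rank(M_{q-1}∘⋯∘M_p): M ≅ I[1,2], I[3,3], I[3,4], I[3,6], I[5,5], I[6,6].
μ_θ-semistable layers: μ^(1)=20; μ^(2)=9; μ^(3)=3/4; μ^(4)=-2; μ^(5)=-13

((0, 0, 1, 0, 0, 0); (0, 0, 1, 1, 0, 0); (0, 0, 1, 1, 1, 1); (0, 0, 0, 0, 0, 1); (1, 1, 0, 0, 1, 0))


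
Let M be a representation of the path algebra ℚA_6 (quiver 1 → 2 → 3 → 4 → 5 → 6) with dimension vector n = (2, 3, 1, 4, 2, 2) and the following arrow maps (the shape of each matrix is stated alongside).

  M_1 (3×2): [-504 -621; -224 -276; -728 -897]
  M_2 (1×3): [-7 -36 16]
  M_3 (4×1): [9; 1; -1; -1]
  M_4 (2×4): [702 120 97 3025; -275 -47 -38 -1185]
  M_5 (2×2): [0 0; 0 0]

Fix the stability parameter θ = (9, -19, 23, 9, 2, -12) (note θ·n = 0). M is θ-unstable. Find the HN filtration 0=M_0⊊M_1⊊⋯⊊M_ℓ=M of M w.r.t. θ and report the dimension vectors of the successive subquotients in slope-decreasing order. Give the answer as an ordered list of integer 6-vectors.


Interval decomposition of M: I[1,1], I[1,5], I[2,2]^2, I[4,4]^2, I[4,5], I[6,6]^2.
HN type (ℓ=6): μ^(1)=34/3; μ^(2)=9; μ^(3)=11/2; μ^(4)=-5; μ^(5)=-12; μ^(6)=-19

((0, 0, 1, 1, 1, 0); (1, 0, 0, 2, 0, 0); (0, 0, 0, 1, 1, 0); (1, 1, 0, 0, 0, 0); (0, 0, 0, 0, 0, 2); (0, 2, 0, 0, 0, 0))


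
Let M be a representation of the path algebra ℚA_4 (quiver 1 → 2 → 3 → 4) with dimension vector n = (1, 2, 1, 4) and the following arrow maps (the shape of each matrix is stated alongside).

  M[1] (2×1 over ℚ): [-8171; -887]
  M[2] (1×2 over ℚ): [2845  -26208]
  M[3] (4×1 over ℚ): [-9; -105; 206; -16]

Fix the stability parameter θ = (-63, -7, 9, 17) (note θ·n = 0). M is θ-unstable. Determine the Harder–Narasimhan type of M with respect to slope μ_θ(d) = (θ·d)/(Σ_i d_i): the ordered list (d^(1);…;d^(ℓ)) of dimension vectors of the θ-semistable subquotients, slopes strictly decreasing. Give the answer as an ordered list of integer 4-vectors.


Interval decomposition of M: I[1,4], I[2,2], I[4,4]^3.
HN type (ℓ=4): μ^(1)=17; μ^(2)=9; μ^(3)=-7; μ^(4)=-63

((0, 0, 0, 4); (0, 0, 1, 0); (0, 2, 0, 0); (1, 0, 0, 0))


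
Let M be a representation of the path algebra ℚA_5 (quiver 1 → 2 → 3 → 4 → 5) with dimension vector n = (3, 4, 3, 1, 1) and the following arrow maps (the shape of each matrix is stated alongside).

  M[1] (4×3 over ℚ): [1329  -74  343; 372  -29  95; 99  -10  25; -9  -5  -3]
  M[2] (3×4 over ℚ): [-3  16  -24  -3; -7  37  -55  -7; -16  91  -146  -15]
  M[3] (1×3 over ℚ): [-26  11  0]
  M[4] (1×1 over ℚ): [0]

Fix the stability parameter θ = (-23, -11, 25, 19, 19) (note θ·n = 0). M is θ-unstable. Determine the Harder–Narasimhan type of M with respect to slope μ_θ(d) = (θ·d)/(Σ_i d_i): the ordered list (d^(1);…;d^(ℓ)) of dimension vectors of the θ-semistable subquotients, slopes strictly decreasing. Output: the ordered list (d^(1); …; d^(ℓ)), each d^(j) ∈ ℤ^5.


Via rank(M_{q-1}∘⋯∘M_p): M ≅ I[1,3]^2, I[1,4], I[2,2], I[5,5].
μ_θ-semistable layers: μ^(1)=25; μ^(2)=22; μ^(3)=19; μ^(4)=-11; μ^(5)=-23

((0, 0, 2, 0, 0); (0, 0, 1, 1, 0); (0, 0, 0, 0, 1); (0, 4, 0, 0, 0); (3, 0, 0, 0, 0))


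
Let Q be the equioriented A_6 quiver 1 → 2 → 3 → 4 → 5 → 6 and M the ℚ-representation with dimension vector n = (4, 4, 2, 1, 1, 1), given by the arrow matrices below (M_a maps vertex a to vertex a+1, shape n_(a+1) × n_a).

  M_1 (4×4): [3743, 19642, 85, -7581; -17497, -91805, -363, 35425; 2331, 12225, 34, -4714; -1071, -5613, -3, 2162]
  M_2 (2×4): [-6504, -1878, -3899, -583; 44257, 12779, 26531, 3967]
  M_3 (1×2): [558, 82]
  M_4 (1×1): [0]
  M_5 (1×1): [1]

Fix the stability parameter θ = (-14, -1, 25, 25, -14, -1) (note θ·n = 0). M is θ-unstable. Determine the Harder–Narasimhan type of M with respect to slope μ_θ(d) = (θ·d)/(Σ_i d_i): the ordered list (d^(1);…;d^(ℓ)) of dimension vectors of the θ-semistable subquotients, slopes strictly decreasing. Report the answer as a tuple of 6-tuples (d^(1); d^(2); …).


Barcode: M ≅ I[1,2]^2, I[1,3], I[1,4], I[5,6]. HN layers by μ_θ (3 steps, strictly decreasing):
  μ^(1)=25; μ^(2)=-1; μ^(3)=-14

((0, 0, 2, 1, 0, 0); (0, 4, 0, 0, 0, 1); (4, 0, 0, 0, 1, 0))


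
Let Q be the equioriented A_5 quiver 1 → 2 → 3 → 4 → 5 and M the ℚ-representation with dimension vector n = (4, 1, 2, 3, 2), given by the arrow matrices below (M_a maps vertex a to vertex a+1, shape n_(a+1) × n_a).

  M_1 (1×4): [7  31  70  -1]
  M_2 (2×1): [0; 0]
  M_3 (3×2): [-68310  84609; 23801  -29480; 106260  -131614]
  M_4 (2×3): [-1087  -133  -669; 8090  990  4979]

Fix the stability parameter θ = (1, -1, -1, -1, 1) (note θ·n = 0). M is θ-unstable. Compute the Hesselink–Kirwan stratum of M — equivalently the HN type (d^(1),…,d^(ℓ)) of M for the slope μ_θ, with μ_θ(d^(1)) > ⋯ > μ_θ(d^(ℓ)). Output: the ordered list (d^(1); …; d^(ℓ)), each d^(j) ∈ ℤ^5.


Via rank(M_{q-1}∘⋯∘M_p): M ≅ I[1,1]^3, I[1,2], I[3,5]^2, I[4,4].
μ_θ-semistable layers: μ^(1)=1; μ^(2)=0; μ^(3)=-1

((3, 0, 0, 0, 2); (1, 1, 0, 0, 0); (0, 0, 2, 3, 0))


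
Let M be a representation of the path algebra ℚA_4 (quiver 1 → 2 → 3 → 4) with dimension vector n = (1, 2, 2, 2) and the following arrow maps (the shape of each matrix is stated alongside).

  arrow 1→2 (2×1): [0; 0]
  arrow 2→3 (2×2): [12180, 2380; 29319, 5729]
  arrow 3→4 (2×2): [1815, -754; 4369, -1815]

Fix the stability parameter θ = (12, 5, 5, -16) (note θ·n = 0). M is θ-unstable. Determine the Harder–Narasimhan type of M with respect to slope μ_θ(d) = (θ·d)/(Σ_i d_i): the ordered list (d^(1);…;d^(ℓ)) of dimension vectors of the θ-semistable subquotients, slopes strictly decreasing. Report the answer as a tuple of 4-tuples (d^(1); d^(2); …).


Via rank(M_{q-1}∘⋯∘M_p): M ≅ I[1,1], I[2,2], I[2,4], I[3,4].
μ_θ-semistable layers: μ^(1)=12; μ^(2)=5; μ^(3)=-2; μ^(4)=-11/2

((1, 0, 0, 0); (0, 1, 0, 0); (0, 1, 1, 1); (0, 0, 1, 1))


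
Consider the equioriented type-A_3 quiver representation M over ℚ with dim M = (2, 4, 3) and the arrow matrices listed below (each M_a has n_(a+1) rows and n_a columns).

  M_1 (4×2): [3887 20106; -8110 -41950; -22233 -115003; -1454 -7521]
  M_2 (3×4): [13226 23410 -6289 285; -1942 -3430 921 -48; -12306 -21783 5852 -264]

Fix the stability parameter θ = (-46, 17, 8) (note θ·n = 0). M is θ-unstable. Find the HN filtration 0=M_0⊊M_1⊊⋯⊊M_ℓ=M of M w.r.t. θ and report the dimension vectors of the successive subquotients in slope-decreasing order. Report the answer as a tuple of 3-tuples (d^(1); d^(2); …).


Interval decomposition of M: I[1,3]^2, I[2,2], I[2,3].
HN type (ℓ=3): μ^(1)=17; μ^(2)=25/2; μ^(3)=-46

((0, 1, 0); (0, 3, 3); (2, 0, 0))


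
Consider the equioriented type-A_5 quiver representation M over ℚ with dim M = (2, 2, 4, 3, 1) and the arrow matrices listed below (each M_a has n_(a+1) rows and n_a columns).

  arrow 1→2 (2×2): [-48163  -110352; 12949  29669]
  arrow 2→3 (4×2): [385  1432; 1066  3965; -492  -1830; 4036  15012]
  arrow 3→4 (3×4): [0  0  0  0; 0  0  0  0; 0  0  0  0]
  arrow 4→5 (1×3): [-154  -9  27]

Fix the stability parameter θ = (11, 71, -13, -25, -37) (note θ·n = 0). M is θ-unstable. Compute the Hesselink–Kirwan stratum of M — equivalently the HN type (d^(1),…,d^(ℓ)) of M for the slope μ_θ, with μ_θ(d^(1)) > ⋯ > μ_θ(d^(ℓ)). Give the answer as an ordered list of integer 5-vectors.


Interval decomposition of M: I[1,3]^2, I[3,3]^2, I[4,4]^2, I[4,5].
HN type (ℓ=5): μ^(1)=29; μ^(2)=11; μ^(3)=-13; μ^(4)=-25; μ^(5)=-31

((0, 2, 2, 0, 0); (2, 0, 0, 0, 0); (0, 0, 2, 0, 0); (0, 0, 0, 2, 0); (0, 0, 0, 1, 1))


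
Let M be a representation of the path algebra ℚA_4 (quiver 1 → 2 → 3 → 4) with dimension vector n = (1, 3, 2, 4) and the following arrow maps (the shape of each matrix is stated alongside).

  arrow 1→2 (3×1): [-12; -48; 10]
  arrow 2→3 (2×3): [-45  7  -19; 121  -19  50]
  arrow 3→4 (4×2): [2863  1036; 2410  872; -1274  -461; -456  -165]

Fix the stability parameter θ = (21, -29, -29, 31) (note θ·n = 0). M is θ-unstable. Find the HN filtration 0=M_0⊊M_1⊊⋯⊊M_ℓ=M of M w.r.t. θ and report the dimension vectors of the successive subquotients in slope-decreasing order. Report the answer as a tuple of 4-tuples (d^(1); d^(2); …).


Via rank(M_{q-1}∘⋯∘M_p): M ≅ I[1,4], I[2,2], I[2,4], I[4,4]^2.
μ_θ-semistable layers: μ^(1)=31; μ^(2)=-37/3; μ^(3)=-29

((0, 0, 0, 4); (1, 1, 1, 0); (0, 2, 1, 0))


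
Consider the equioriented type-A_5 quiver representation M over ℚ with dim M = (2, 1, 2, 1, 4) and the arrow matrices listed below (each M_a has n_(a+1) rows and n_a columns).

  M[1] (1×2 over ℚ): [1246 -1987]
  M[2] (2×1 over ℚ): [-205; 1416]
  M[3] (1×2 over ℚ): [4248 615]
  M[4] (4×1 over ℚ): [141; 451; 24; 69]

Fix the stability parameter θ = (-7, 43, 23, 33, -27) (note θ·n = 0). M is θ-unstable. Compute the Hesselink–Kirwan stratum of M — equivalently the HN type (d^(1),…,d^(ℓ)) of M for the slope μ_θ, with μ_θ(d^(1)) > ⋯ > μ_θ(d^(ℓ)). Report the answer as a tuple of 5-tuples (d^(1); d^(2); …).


Barcode: M ≅ I[1,1], I[1,3], I[3,5], I[5,5]^3. HN layers by μ_θ (4 steps, strictly decreasing):
  μ^(1)=33; μ^(2)=29/3; μ^(3)=-7; μ^(4)=-27

((0, 1, 1, 0, 0); (0, 0, 1, 1, 1); (2, 0, 0, 0, 0); (0, 0, 0, 0, 3))


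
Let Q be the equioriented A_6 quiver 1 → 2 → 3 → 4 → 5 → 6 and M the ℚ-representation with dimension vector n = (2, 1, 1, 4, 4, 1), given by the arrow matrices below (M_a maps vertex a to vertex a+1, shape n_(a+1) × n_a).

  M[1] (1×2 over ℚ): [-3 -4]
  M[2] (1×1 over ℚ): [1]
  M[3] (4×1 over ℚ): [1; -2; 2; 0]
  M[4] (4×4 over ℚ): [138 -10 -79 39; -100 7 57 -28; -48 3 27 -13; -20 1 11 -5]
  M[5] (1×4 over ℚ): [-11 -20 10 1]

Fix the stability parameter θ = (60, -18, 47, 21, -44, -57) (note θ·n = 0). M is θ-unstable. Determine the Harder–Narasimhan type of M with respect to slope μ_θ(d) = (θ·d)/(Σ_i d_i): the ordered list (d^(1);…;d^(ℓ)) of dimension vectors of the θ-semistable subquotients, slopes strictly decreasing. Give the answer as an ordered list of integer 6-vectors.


Barcode: M ≅ I[1,1], I[1,4], I[4,5]^2, I[4,6], I[5,5]. HN layers by μ_θ (6 steps, strictly decreasing):
  μ^(1)=60; μ^(2)=34; μ^(3)=21; μ^(4)=-23/2; μ^(5)=-80/3; μ^(6)=-44

((1, 0, 0, 0, 0, 0); (0, 0, 1, 1, 0, 0); (1, 1, 0, 0, 0, 0); (0, 0, 0, 2, 2, 0); (0, 0, 0, 1, 1, 1); (0, 0, 0, 0, 1, 0))


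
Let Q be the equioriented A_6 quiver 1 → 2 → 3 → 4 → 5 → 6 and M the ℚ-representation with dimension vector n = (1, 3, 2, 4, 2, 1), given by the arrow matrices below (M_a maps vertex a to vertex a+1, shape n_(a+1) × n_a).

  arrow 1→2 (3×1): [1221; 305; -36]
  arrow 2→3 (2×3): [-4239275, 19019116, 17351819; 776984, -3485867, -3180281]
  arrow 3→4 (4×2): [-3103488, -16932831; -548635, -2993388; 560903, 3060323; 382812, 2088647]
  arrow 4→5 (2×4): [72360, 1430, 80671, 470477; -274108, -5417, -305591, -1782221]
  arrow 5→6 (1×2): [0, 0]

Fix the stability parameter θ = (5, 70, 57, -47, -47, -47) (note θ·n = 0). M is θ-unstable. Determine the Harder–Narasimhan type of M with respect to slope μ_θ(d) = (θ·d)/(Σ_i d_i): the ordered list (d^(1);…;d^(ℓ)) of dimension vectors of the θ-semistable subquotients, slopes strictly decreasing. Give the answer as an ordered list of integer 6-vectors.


Interval decomposition of M: I[1,5], I[2,2], I[2,4], I[4,4], I[4,5], I[6,6].
HN type (ℓ=5): μ^(1)=70; μ^(2)=80/3; μ^(3)=33/4; μ^(4)=5; μ^(5)=-47

((0, 1, 0, 0, 0, 0); (0, 1, 1, 1, 0, 0); (0, 1, 1, 1, 1, 0); (1, 0, 0, 0, 0, 0); (0, 0, 0, 2, 1, 1))


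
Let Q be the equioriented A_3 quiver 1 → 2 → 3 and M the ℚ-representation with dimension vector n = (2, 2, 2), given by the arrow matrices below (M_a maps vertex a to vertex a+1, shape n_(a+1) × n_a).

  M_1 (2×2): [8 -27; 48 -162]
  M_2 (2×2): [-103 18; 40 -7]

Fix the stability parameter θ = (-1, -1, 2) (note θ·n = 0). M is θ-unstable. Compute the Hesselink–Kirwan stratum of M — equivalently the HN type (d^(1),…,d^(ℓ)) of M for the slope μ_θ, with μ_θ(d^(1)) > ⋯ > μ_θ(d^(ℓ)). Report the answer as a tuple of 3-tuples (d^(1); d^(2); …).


Interval decomposition of M: I[1,1], I[1,3], I[2,3].
HN type (ℓ=2): μ^(1)=2; μ^(2)=-1

((0, 0, 2); (2, 2, 0))


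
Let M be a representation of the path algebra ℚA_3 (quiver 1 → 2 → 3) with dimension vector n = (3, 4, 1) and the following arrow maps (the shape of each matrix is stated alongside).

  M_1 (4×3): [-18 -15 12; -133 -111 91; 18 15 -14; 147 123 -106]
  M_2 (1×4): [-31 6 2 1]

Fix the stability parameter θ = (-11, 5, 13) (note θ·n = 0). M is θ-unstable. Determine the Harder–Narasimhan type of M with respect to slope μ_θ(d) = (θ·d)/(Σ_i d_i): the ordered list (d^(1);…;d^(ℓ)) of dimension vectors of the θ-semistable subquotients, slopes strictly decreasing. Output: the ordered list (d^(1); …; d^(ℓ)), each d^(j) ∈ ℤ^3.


Barcode: M ≅ I[1,2]^2, I[1,3], I[2,2]. HN layers by μ_θ (3 steps, strictly decreasing):
  μ^(1)=13; μ^(2)=5; μ^(3)=-11

((0, 0, 1); (0, 4, 0); (3, 0, 0))


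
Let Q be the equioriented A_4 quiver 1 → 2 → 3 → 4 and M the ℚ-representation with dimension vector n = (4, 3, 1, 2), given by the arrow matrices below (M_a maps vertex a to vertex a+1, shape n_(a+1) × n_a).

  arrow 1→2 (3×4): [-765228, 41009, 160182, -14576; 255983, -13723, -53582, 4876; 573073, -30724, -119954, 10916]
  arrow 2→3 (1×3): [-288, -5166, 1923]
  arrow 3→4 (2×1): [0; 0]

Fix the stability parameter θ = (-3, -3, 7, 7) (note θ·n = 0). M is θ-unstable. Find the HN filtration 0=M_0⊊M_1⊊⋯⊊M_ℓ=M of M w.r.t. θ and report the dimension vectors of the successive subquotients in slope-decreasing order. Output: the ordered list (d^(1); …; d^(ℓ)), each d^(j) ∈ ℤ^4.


Via rank(M_{q-1}∘⋯∘M_p): M ≅ I[1,1], I[1,2]^2, I[1,3], I[4,4]^2.
μ_θ-semistable layers: μ^(1)=7; μ^(2)=-3

((0, 0, 1, 2); (4, 3, 0, 0))


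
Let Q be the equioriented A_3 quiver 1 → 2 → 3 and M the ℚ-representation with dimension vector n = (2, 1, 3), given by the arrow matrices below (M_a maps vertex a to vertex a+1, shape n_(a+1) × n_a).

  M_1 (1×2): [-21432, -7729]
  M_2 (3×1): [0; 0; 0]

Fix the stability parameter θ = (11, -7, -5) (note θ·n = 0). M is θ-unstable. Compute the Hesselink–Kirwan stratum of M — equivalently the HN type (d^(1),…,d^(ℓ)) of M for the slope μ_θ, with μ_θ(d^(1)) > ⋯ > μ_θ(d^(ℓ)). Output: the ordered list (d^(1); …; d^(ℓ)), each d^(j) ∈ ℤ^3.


Interval decomposition of M: I[1,1], I[1,2], I[3,3]^3.
HN type (ℓ=3): μ^(1)=11; μ^(2)=2; μ^(3)=-5

((1, 0, 0); (1, 1, 0); (0, 0, 3))


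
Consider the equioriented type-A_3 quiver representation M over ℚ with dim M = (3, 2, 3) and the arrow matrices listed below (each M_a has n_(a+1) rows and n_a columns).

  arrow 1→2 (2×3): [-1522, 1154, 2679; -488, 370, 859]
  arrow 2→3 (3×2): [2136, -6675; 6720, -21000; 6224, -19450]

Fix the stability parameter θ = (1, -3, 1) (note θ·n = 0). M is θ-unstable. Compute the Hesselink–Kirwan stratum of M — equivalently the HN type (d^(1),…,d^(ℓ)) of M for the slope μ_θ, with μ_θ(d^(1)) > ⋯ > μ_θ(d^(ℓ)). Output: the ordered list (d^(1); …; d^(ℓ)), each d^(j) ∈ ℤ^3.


Interval decomposition of M: I[1,1], I[1,2], I[1,3], I[3,3]^2.
HN type (ℓ=2): μ^(1)=1; μ^(2)=-1

((1, 0, 3); (2, 2, 0))


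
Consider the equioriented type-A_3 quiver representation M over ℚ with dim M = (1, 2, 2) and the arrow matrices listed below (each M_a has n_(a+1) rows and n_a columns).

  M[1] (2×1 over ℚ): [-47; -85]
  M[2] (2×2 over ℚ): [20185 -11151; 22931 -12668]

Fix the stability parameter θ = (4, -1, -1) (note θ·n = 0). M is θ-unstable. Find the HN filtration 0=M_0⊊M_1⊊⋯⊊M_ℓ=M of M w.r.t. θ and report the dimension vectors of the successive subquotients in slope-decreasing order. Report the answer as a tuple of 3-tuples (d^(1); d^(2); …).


Interval decomposition of M: I[1,3], I[2,3].
HN type (ℓ=2): μ^(1)=2/3; μ^(2)=-1

((1, 1, 1); (0, 1, 1))


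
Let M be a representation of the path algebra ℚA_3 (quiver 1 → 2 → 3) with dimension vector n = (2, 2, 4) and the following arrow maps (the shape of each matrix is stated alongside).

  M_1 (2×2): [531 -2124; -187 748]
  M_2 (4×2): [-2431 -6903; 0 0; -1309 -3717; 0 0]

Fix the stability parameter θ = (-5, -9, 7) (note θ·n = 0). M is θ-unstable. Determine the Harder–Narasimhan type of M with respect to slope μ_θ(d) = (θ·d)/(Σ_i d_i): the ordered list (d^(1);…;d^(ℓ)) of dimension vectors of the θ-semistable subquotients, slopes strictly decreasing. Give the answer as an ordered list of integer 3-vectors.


Barcode: M ≅ I[1,1], I[1,2], I[2,3], I[3,3]^3. HN layers by μ_θ (4 steps, strictly decreasing):
  μ^(1)=7; μ^(2)=-5; μ^(3)=-7; μ^(4)=-9

((0, 0, 4); (1, 0, 0); (1, 1, 0); (0, 1, 0))


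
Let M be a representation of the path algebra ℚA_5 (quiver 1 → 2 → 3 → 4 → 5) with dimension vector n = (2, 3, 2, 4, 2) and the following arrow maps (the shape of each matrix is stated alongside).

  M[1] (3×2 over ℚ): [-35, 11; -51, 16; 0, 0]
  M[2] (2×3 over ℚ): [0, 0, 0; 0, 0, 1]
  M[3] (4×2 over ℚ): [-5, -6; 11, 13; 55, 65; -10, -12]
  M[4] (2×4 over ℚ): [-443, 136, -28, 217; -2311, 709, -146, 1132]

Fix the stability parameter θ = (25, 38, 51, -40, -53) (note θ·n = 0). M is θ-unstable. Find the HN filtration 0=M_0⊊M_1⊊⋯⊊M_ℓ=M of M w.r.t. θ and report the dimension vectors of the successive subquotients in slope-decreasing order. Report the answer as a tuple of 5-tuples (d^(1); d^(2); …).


Via rank(M_{q-1}∘⋯∘M_p): M ≅ I[1,2]^2, I[2,5], I[3,5], I[4,4]^2.
μ_θ-semistable layers: μ^(1)=38; μ^(2)=25; μ^(3)=-1; μ^(4)=-14; μ^(5)=-40

((0, 2, 0, 0, 0); (2, 0, 0, 0, 0); (0, 1, 1, 1, 1); (0, 0, 1, 1, 1); (0, 0, 0, 2, 0))


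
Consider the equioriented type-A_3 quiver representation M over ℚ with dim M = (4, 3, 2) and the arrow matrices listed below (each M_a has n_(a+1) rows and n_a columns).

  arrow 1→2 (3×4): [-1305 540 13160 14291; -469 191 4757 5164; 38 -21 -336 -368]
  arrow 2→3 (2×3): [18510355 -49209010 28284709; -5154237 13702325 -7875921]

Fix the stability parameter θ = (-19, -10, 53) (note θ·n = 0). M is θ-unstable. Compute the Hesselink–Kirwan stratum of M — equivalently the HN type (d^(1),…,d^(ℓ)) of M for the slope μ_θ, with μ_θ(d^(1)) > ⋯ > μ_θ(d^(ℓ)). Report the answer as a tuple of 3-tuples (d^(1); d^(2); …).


Barcode: M ≅ I[1,1], I[1,2], I[1,3]^2. HN layers by μ_θ (3 steps, strictly decreasing):
  μ^(1)=53; μ^(2)=-10; μ^(3)=-19

((0, 0, 2); (0, 3, 0); (4, 0, 0))


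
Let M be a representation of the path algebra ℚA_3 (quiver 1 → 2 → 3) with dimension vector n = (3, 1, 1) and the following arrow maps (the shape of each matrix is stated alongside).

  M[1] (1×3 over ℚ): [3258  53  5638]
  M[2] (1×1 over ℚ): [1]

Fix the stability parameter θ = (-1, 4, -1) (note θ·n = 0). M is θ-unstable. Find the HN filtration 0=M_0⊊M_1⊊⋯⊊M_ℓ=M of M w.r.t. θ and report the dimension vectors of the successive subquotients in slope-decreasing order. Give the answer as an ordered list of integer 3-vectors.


Barcode: M ≅ I[1,1]^2, I[1,3]. HN layers by μ_θ (2 steps, strictly decreasing):
  μ^(1)=3/2; μ^(2)=-1

((0, 1, 1); (3, 0, 0))


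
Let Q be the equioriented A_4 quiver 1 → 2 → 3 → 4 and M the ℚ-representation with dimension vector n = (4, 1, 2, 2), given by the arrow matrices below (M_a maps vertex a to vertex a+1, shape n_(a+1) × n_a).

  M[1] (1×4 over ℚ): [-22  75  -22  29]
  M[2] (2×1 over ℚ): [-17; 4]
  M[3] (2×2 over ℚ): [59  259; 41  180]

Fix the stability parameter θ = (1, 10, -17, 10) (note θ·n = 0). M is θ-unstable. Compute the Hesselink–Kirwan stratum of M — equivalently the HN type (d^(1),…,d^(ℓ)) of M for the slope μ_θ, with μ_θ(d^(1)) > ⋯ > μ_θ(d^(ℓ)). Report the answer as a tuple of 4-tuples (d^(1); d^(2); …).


Via rank(M_{q-1}∘⋯∘M_p): M ≅ I[1,1]^3, I[1,4], I[3,4].
μ_θ-semistable layers: μ^(1)=10; μ^(2)=1; μ^(3)=-2; μ^(4)=-17

((0, 0, 0, 2); (3, 0, 0, 0); (1, 1, 1, 0); (0, 0, 1, 0))


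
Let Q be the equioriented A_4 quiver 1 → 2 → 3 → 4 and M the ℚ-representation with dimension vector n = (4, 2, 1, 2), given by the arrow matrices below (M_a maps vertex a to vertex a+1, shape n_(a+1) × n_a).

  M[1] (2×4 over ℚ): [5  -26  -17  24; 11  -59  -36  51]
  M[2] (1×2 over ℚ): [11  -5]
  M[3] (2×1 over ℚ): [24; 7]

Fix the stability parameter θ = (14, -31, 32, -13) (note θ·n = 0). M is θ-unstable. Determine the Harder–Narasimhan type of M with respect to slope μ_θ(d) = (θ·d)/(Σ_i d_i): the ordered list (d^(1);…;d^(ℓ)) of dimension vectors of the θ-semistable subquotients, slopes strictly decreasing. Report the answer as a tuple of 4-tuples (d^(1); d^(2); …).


Barcode: M ≅ I[1,1]^2, I[1,2], I[1,4], I[4,4]. HN layers by μ_θ (4 steps, strictly decreasing):
  μ^(1)=14; μ^(2)=19/2; μ^(3)=-17/2; μ^(4)=-13

((2, 0, 0, 0); (0, 0, 1, 1); (2, 2, 0, 0); (0, 0, 0, 1))


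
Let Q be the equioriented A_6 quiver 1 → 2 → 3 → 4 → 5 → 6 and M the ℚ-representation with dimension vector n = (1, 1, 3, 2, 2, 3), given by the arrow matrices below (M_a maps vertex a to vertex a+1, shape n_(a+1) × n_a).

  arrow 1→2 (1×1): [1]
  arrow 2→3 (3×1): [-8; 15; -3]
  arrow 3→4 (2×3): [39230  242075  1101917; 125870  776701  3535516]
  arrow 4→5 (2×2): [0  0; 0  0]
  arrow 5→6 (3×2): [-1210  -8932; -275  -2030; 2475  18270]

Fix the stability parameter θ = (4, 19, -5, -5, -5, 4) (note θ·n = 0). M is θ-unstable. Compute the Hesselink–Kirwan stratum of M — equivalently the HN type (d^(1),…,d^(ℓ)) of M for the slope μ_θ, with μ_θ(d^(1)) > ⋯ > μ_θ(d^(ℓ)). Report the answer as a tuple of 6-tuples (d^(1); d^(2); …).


Via rank(M_{q-1}∘⋯∘M_p): M ≅ I[1,4], I[3,3], I[3,4], I[5,5], I[5,6], I[6,6]^2.
μ_θ-semistable layers: μ^(1)=4; μ^(2)=13/4; μ^(3)=-5

((0, 0, 0, 0, 0, 3); (1, 1, 1, 1, 0, 0); (0, 0, 2, 1, 2, 0))
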